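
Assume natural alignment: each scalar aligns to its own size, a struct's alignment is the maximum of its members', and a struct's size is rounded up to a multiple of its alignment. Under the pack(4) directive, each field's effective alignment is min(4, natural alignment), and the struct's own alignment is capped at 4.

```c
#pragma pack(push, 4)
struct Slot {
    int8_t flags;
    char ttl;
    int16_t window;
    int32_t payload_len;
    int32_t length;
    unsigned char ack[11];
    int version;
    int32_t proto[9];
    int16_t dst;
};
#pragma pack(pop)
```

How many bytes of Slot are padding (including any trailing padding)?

0..1  flags  (1B, 1-aligned)
1..2  ttl  (1B, 1-aligned)
2..4  window  (2B, 2-aligned)
4..8  payload_len  (4B, 4-aligned)
8..12  length  (4B, 4-aligned)
12..23  ack  (11B, 1-aligned)
23..24  -- padding (1B)
24..28  version  (4B, 4-aligned)
28..64  proto  (36B, 4-aligned)
64..66  dst  (2B, 2-aligned)
66..68  -- tail padding (2B)
sizeof = 68, alignof = 4
data bytes 65, size 68 → padding 3

3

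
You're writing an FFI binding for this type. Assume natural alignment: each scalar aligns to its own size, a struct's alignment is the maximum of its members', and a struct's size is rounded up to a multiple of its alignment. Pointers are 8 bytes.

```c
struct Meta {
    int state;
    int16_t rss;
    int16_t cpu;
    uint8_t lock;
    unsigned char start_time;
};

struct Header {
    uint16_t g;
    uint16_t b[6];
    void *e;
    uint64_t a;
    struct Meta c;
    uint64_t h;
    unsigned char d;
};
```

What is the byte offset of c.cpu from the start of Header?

Meta: @0: state [4B, align 4] → 4; @4: rss [2B, align 2] → 6; @6: cpu [2B, align 2] → 8; @8: lock [1B, align 1] → 9; @9: start_time [1B, align 1] → 10; +2 tail pad (align 4); size 12, align 4
@0: g [2B, align 2] → 2
@2: b [12B, align 2] → 14
+2 pad (align 8)
@16: e [8B, align 8] → 24
@24: a [8B, align 8] → 32
@32: c [12B, align 4] → 44
within Meta: cpu at 6
32 + 6 = 38

38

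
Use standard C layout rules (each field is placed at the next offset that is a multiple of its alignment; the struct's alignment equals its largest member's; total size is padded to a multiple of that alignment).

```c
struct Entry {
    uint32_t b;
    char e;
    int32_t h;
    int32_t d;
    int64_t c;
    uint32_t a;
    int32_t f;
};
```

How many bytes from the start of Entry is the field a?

@0: b [4B, align 4] → 4
@4: e [1B, align 1] → 5
+3 pad (align 4)
@8: h [4B, align 4] → 12
@12: d [4B, align 4] → 16
@16: c [8B, align 8] → 24
@24: a [4B, align 4] → 28

24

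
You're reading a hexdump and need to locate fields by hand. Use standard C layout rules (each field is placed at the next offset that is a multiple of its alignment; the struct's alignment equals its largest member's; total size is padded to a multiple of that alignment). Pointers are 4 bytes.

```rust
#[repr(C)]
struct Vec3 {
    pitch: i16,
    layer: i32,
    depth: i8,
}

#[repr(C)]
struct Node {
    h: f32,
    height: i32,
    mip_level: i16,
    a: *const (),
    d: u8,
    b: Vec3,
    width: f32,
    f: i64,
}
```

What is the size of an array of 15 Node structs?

Vec3: pitch at 0 (size 2, align 2) → ends 2; pad 2 to align 4 for layer; layer at 4 (size 4, align 4) → ends 8; depth at 8 (size 1, align 1) → ends 9; tail pad 3 to reach multiple of 4; total 12 bytes, alignment 4
h at 0 (size 4, align 4) → ends 4
height at 4 (size 4, align 4) → ends 8
mip_level at 8 (size 2, align 2) → ends 10
pad 2 to align 4 for a
a at 12 (size 4, align 4) → ends 16
d at 16 (size 1, align 1) → ends 17
pad 3 to align 4 for b
b at 20 (size 12, align 4) → ends 32
width at 32 (size 4, align 4) → ends 36
pad 4 to align 8 for f
f at 40 (size 8, align 8) → ends 48
total 48 bytes, alignment 8
array of 15: 15 × 48 = 720

720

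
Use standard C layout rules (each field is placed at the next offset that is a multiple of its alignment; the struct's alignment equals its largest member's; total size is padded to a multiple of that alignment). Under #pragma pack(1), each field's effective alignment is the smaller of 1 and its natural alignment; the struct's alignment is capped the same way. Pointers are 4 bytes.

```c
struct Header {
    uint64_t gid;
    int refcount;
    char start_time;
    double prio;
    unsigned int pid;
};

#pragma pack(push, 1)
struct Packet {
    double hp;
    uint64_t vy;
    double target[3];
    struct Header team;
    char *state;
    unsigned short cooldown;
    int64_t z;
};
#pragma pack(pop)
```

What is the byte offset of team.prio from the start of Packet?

Header: gid at 0 (size 8, align 8) → ends 8; refcount at 8 (size 4, align 4) → ends 12; start_time at 12 (size 1, align 1) → ends 13; pad 3 to align 8 for prio; prio at 16 (size 8, align 8) → ends 24; pid at 24 (size 4, align 4) → ends 28; tail pad 4 to reach multiple of 8; total 32 bytes, alignment 8
hp at 0 (size 8, align 1) → ends 8
vy at 8 (size 8, align 1) → ends 16
target at 16 (size 24, align 1) → ends 40
team at 40 (size 32, align 1) → ends 72
within Header: prio at 16
40 + 16 = 56

56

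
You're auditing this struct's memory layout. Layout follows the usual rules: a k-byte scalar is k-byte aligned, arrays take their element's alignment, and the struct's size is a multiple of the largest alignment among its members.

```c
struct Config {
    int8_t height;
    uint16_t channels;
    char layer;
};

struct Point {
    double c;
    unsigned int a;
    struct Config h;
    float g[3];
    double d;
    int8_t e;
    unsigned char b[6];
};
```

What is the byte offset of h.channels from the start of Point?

Config: 0..1  height  (1B, 1-aligned); 1..2  -- padding (1B); 2..4  channels  (2B, 2-aligned); 4..5  layer  (1B, 1-aligned); 5..6  -- tail padding (1B); sizeof = 6, alignof = 2
0..8  c  (8B, 8-aligned)
8..12  a  (4B, 4-aligned)
12..18  h  (6B, 2-aligned)
within Config: channels at 2
12 + 2 = 14

14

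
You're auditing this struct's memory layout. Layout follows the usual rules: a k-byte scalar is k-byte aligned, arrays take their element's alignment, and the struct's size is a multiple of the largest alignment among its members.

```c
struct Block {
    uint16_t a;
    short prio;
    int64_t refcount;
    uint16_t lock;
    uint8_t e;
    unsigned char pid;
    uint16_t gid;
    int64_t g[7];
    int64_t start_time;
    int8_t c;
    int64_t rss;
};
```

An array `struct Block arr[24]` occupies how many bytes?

0..2  a  (2B, 2-aligned)
2..4  prio  (2B, 2-aligned)
4..8  -- padding (4B)
8..16  refcount  (8B, 8-aligned)
16..18  lock  (2B, 2-aligned)
18..19  e  (1B, 1-aligned)
19..20  pid  (1B, 1-aligned)
20..22  gid  (2B, 2-aligned)
22..24  -- padding (2B)
24..80  g  (56B, 8-aligned)
80..88  start_time  (8B, 8-aligned)
88..89  c  (1B, 1-aligned)
89..96  -- padding (7B)
96..104  rss  (8B, 8-aligned)
sizeof = 104, alignof = 8
array of 24: 24 × 104 = 2496

2496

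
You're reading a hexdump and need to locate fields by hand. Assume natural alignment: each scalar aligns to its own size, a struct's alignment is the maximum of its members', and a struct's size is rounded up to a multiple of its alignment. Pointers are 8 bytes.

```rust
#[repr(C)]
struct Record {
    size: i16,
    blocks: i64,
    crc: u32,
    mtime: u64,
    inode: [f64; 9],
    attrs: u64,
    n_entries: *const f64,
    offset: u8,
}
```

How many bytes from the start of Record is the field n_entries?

size at 0 (size 2, align 2) → ends 2
pad 6 to align 8 for blocks
blocks at 8 (size 8, align 8) → ends 16
crc at 16 (size 4, align 4) → ends 20
pad 4 to align 8 for mtime
mtime at 24 (size 8, align 8) → ends 32
inode at 32 (size 72, align 8) → ends 104
attrs at 104 (size 8, align 8) → ends 112
n_entries at 112 (size 8, align 8) → ends 120

112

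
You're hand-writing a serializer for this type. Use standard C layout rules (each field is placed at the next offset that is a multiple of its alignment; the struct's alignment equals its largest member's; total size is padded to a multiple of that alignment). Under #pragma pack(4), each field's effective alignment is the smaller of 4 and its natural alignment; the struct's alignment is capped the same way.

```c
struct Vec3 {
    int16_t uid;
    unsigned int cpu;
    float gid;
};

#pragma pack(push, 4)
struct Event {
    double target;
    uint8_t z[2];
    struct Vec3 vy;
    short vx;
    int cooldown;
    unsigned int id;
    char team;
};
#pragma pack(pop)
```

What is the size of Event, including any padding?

Vec3: 0..2  uid  (2B, 2-aligned); 2..4  -- padding (2B); 4..8  cpu  (4B, 4-aligned); 8..12  gid  (4B, 4-aligned); sizeof = 12, alignof = 4
0..8  target  (8B, 4-aligned)
8..10  z  (2B, 1-aligned)
10..12  -- padding (2B)
12..24  vy  (12B, 4-aligned)
24..26  vx  (2B, 2-aligned)
26..28  -- padding (2B)
28..32  cooldown  (4B, 4-aligned)
32..36  id  (4B, 4-aligned)
36..37  team  (1B, 1-aligned)
37..40  -- tail padding (3B)
sizeof = 40, alignof = 4

40 bytes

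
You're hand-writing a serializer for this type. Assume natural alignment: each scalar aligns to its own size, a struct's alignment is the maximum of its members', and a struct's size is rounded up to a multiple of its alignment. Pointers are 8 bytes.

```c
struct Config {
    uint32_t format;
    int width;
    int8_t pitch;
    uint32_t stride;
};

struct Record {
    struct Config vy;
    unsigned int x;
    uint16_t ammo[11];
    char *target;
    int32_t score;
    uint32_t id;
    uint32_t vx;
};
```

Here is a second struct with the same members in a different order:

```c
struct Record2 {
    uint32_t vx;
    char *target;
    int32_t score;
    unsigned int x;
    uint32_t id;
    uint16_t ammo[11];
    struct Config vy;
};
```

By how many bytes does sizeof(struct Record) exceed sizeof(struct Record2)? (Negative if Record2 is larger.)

Config: @0: format [4B, align 4] → 4; @4: width [4B, align 4] → 8; @8: pitch [1B, align 1] → 9; +3 pad (align 4); @12: stride [4B, align 4] → 16; size 16, align 4
@0: vy [16B, align 4] → 16
@16: x [4B, align 4] → 20
@20: ammo [22B, align 2] → 42
+6 pad (align 8)
@48: target [8B, align 8] → 56
@56: score [4B, align 4] → 60
@60: id [4B, align 4] → 64
@64: vx [4B, align 4] → 68
+4 tail pad (align 8)
size 72, align 8
— Record2 —
@0: vx [4B, align 4] → 4
+4 pad (align 8)
@8: target [8B, align 8] → 16
@16: score [4B, align 4] → 20
@20: x [4B, align 4] → 24
@24: id [4B, align 4] → 28
@28: ammo [22B, align 2] → 50
+2 pad (align 4)
@52: vy [16B, align 4] → 68
+4 tail pad (align 8)
size 72, align 8
72 − 72 = 0

0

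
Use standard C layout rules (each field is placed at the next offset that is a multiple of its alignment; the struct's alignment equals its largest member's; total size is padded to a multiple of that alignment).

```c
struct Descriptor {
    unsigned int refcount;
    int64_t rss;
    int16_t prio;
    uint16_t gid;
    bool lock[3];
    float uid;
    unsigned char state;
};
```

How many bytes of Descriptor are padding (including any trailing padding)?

@0: refcount [4B, align 4] → 4
+4 pad (align 8)
@8: rss [8B, align 8] → 16
@16: prio [2B, align 2] → 18
@18: gid [2B, align 2] → 20
@20: lock [3B, align 1] → 23
+1 pad (align 4)
@24: uid [4B, align 4] → 28
@28: state [1B, align 1] → 29
+3 tail pad (align 8)
size 32, align 8
data bytes 24, size 32 → padding 8

8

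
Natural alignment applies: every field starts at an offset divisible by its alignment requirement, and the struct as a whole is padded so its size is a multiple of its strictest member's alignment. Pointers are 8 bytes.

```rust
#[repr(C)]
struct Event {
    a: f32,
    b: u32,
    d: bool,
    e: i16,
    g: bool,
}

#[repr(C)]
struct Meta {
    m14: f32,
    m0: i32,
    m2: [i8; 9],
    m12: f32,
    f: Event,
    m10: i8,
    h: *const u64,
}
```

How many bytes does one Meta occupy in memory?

Event: 0..4  a  (4B, 4-aligned); 4..8  b  (4B, 4-aligned); 8..9  d  (1B, 1-aligned); 9..10  -- padding (1B); 10..12  e  (2B, 2-aligned); 12..13  g  (1B, 1-aligned); 13..16  -- tail padding (3B); sizeof = 16, alignof = 4
0..4  m14  (4B, 4-aligned)
4..8  m0  (4B, 4-aligned)
8..17  m2  (9B, 1-aligned)
17..20  -- padding (3B)
20..24  m12  (4B, 4-aligned)
24..40  f  (16B, 4-aligned)
40..41  m10  (1B, 1-aligned)
41..48  -- padding (7B)
48..56  h  (8B, 8-aligned)
sizeof = 56, alignof = 8

56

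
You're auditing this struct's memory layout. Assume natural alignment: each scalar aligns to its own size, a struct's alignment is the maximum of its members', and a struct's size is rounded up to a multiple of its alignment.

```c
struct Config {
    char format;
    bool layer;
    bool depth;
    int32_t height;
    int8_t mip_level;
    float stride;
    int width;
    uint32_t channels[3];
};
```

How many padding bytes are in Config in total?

0..1  format  (1B, 1-aligned)
1..2  layer  (1B, 1-aligned)
2..3  depth  (1B, 1-aligned)
3..4  -- padding (1B)
4..8  height  (4B, 4-aligned)
8..9  mip_level  (1B, 1-aligned)
9..12  -- padding (3B)
12..16  stride  (4B, 4-aligned)
16..20  width  (4B, 4-aligned)
20..32  channels  (12B, 4-aligned)
sizeof = 32, alignof = 4
data bytes 28, size 32 → padding 4

4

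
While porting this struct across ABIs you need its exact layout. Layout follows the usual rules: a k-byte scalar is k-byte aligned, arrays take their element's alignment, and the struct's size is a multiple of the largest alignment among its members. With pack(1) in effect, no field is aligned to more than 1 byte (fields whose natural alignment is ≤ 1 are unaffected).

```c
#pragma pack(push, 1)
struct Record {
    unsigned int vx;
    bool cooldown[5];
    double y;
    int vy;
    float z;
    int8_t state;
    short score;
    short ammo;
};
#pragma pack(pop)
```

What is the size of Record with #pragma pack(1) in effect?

30

0..4  vx  (4B, 1-aligned)
4..9  cooldown  (5B, 1-aligned)
9..17  y  (8B, 1-aligned)
17..21  vy  (4B, 1-aligned)
21..25  z  (4B, 1-aligned)
25..26  state  (1B, 1-aligned)
26..28  score  (2B, 1-aligned)
28..30  ammo  (2B, 1-aligned)
sizeof = 30, alignof = 1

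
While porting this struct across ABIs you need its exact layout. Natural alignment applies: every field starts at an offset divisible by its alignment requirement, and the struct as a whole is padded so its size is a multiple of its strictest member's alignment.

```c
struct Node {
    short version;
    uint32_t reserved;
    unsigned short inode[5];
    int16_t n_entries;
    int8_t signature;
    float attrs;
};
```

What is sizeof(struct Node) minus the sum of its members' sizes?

version at 0 (size 2, align 2) → ends 2
pad 2 to align 4 for reserved
reserved at 4 (size 4, align 4) → ends 8
inode at 8 (size 10, align 2) → ends 18
n_entries at 18 (size 2, align 2) → ends 20
signature at 20 (size 1, align 1) → ends 21
pad 3 to align 4 for attrs
attrs at 24 (size 4, align 4) → ends 28
total 28 bytes, alignment 4
data bytes 23, size 28 → padding 5

5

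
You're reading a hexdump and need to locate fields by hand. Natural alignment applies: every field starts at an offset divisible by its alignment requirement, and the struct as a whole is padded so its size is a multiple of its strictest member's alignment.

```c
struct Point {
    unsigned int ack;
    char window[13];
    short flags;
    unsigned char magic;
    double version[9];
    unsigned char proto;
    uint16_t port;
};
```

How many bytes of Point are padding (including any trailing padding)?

9

0..4  ack  (4B, 4-aligned)
4..17  window  (13B, 1-aligned)
17..18  -- padding (1B)
18..20  flags  (2B, 2-aligned)
20..21  magic  (1B, 1-aligned)
21..24  -- padding (3B)
24..96  version  (72B, 8-aligned)
96..97  proto  (1B, 1-aligned)
97..98  -- padding (1B)
98..100  port  (2B, 2-aligned)
100..104  -- tail padding (4B)
sizeof = 104, alignof = 8
data bytes 95, size 104 → padding 9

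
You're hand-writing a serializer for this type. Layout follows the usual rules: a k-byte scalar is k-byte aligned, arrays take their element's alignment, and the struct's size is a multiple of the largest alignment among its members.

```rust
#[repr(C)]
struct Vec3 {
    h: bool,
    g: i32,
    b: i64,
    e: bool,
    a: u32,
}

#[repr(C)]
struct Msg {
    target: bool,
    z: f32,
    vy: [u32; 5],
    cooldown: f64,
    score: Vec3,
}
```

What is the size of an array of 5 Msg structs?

320

Vec3: @0: h [1B, align 1] → 1; +3 pad (align 4); @4: g [4B, align 4] → 8; @8: b [8B, align 8] → 16; @16: e [1B, align 1] → 17; +3 pad (align 4); @20: a [4B, align 4] → 24; size 24, align 8
@0: target [1B, align 1] → 1
+3 pad (align 4)
@4: z [4B, align 4] → 8
@8: vy [20B, align 4] → 28
+4 pad (align 8)
@32: cooldown [8B, align 8] → 40
@40: score [24B, align 8] → 64
size 64, align 8
array of 5: 5 × 64 = 320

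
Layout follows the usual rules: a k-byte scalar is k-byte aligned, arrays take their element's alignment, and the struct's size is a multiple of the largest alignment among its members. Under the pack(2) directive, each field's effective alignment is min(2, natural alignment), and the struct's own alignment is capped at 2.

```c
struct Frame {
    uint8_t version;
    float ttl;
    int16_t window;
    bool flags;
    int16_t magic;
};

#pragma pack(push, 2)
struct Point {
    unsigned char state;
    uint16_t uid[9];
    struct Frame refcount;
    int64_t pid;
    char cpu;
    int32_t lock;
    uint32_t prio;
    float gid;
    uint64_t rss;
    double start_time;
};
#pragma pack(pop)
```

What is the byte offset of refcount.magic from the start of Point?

32

Frame: @0: version [1B, align 1] → 1; +3 pad (align 4); @4: ttl [4B, align 4] → 8; @8: window [2B, align 2] → 10; @10: flags [1B, align 1] → 11; +1 pad (align 2); @12: magic [2B, align 2] → 14; +2 tail pad (align 4); size 16, align 4
@0: state [1B, align 1] → 1
+1 pad (align 2)
@2: uid [18B, align 2] → 20
@20: refcount [16B, align 2] → 36
within Frame: magic at 12
20 + 12 = 32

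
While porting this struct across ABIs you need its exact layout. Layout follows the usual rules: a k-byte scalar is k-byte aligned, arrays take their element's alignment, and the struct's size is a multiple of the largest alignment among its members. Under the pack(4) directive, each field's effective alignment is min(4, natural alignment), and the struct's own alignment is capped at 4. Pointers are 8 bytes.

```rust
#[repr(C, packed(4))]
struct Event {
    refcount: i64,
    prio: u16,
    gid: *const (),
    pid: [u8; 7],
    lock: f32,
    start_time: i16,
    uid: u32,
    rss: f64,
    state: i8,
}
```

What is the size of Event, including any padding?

@0: refcount [8B, align 4] → 8
@8: prio [2B, align 2] → 10
+2 pad (align 4)
@12: gid [8B, align 4] → 20
@20: pid [7B, align 1] → 27
+1 pad (align 4)
@28: lock [4B, align 4] → 32
@32: start_time [2B, align 2] → 34
+2 pad (align 4)
@36: uid [4B, align 4] → 40
@40: rss [8B, align 4] → 48
@48: state [1B, align 1] → 49
+3 tail pad (align 4)
size 52, align 4

52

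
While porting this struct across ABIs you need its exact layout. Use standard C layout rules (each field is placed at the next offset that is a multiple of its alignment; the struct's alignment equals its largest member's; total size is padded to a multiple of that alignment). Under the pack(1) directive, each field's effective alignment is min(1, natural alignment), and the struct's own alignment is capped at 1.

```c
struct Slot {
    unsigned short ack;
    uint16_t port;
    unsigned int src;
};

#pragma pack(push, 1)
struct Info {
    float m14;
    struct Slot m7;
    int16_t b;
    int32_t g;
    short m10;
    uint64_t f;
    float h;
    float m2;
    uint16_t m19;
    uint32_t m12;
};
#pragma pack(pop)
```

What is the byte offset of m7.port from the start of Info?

6

Slot: ack at 0 (size 2, align 2) → ends 2; port at 2 (size 2, align 2) → ends 4; src at 4 (size 4, align 4) → ends 8; total 8 bytes, alignment 4
m14 at 0 (size 4, align 1) → ends 4
m7 at 4 (size 8, align 1) → ends 12
within Slot: port at 2
4 + 2 = 6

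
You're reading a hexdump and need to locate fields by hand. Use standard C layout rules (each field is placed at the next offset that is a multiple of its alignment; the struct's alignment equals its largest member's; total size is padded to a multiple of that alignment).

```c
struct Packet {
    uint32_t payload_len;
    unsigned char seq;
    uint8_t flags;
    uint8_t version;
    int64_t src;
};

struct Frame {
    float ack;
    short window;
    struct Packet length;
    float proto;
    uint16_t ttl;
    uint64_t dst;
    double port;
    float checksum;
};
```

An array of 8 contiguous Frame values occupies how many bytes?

448

Packet: 0..4  payload_len  (4B, 4-aligned); 4..5  seq  (1B, 1-aligned); 5..6  flags  (1B, 1-aligned); 6..7  version  (1B, 1-aligned); 7..8  -- padding (1B); 8..16  src  (8B, 8-aligned); sizeof = 16, alignof = 8
0..4  ack  (4B, 4-aligned)
4..6  window  (2B, 2-aligned)
6..8  -- padding (2B)
8..24  length  (16B, 8-aligned)
24..28  proto  (4B, 4-aligned)
28..30  ttl  (2B, 2-aligned)
30..32  -- padding (2B)
32..40  dst  (8B, 8-aligned)
40..48  port  (8B, 8-aligned)
48..52  checksum  (4B, 4-aligned)
52..56  -- tail padding (4B)
sizeof = 56, alignof = 8
array of 8: 8 × 56 = 448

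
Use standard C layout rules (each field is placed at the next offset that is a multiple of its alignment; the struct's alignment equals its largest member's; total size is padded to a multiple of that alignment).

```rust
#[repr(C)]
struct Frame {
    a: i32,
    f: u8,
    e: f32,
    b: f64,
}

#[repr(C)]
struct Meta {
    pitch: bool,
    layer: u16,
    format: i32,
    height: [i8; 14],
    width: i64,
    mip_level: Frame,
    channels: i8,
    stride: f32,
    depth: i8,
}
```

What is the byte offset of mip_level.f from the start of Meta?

Frame: @0: a [4B, align 4] → 4; @4: f [1B, align 1] → 5; +3 pad (align 4); @8: e [4B, align 4] → 12; +4 pad (align 8); @16: b [8B, align 8] → 24; size 24, align 8
@0: pitch [1B, align 1] → 1
+1 pad (align 2)
@2: layer [2B, align 2] → 4
@4: format [4B, align 4] → 8
@8: height [14B, align 1] → 22
+2 pad (align 8)
@24: width [8B, align 8] → 32
@32: mip_level [24B, align 8] → 56
within Frame: f at 4
32 + 4 = 36

36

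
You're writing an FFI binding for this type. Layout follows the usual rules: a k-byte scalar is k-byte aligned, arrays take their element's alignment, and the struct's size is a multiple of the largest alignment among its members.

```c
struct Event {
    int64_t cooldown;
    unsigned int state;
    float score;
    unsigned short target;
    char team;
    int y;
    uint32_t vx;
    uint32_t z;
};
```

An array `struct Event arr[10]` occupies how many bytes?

0..8  cooldown  (8B, 8-aligned)
8..12  state  (4B, 4-aligned)
12..16  score  (4B, 4-aligned)
16..18  target  (2B, 2-aligned)
18..19  team  (1B, 1-aligned)
19..20  -- padding (1B)
20..24  y  (4B, 4-aligned)
24..28  vx  (4B, 4-aligned)
28..32  z  (4B, 4-aligned)
sizeof = 32, alignof = 8
array of 10: 10 × 32 = 320

320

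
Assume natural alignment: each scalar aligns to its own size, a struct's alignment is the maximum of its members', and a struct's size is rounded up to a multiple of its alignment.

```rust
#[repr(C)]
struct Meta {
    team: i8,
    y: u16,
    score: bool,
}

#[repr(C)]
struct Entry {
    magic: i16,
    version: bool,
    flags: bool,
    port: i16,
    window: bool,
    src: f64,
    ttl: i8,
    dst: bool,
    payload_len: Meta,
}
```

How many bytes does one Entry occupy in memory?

Meta: @0: team [1B, align 1] → 1; +1 pad (align 2); @2: y [2B, align 2] → 4; @4: score [1B, align 1] → 5; +1 tail pad (align 2); size 6, align 2
@0: magic [2B, align 2] → 2
@2: version [1B, align 1] → 3
@3: flags [1B, align 1] → 4
@4: port [2B, align 2] → 6
@6: window [1B, align 1] → 7
+1 pad (align 8)
@8: src [8B, align 8] → 16
@16: ttl [1B, align 1] → 17
@17: dst [1B, align 1] → 18
@18: payload_len [6B, align 2] → 24
size 24, align 8

24 bytes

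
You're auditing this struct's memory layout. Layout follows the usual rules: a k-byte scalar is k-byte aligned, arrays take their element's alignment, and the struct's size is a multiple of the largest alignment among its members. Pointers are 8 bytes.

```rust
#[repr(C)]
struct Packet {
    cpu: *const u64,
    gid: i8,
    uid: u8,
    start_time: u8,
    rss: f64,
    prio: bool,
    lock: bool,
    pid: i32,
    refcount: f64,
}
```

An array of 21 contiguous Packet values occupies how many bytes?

cpu at 0 (size 8, align 8) → ends 8
gid at 8 (size 1, align 1) → ends 9
uid at 9 (size 1, align 1) → ends 10
start_time at 10 (size 1, align 1) → ends 11
pad 5 to align 8 for rss
rss at 16 (size 8, align 8) → ends 24
prio at 24 (size 1, align 1) → ends 25
lock at 25 (size 1, align 1) → ends 26
pad 2 to align 4 for pid
pid at 28 (size 4, align 4) → ends 32
refcount at 32 (size 8, align 8) → ends 40
total 40 bytes, alignment 8
array of 21: 21 × 40 = 840

840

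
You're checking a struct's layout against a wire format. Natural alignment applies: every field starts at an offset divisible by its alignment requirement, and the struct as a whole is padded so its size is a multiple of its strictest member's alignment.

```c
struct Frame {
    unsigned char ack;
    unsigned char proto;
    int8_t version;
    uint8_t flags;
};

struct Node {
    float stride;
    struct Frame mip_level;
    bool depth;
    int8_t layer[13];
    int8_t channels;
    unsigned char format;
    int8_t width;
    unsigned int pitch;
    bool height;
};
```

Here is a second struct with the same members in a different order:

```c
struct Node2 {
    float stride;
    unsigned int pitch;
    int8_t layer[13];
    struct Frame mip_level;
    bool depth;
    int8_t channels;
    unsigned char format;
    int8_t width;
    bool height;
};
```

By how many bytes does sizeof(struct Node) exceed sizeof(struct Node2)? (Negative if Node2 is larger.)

Frame: ack at 0 (size 1, align 1) → ends 1; proto at 1 (size 1, align 1) → ends 2; version at 2 (size 1, align 1) → ends 3; flags at 3 (size 1, align 1) → ends 4; total 4 bytes, alignment 1
stride at 0 (size 4, align 4) → ends 4
mip_level at 4 (size 4, align 1) → ends 8
depth at 8 (size 1, align 1) → ends 9
layer at 9 (size 13, align 1) → ends 22
channels at 22 (size 1, align 1) → ends 23
format at 23 (size 1, align 1) → ends 24
width at 24 (size 1, align 1) → ends 25
pad 3 to align 4 for pitch
pitch at 28 (size 4, align 4) → ends 32
height at 32 (size 1, align 1) → ends 33
tail pad 3 to reach multiple of 4
total 36 bytes, alignment 4
— Node2 —
stride at 0 (size 4, align 4) → ends 4
pitch at 4 (size 4, align 4) → ends 8
layer at 8 (size 13, align 1) → ends 21
mip_level at 21 (size 4, align 1) → ends 25
depth at 25 (size 1, align 1) → ends 26
channels at 26 (size 1, align 1) → ends 27
format at 27 (size 1, align 1) → ends 28
width at 28 (size 1, align 1) → ends 29
height at 29 (size 1, align 1) → ends 30
tail pad 2 to reach multiple of 4
total 32 bytes, alignment 4
36 − 32 = 4

4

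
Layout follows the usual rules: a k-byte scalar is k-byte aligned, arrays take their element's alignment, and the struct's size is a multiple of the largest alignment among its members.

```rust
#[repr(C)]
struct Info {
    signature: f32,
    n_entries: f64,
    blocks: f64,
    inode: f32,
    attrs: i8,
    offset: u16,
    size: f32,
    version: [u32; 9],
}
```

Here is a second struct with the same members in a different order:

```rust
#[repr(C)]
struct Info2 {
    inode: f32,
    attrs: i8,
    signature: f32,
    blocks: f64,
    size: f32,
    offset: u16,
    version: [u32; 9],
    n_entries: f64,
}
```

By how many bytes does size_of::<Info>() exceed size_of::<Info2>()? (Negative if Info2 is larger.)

-8

@0: signature [4B, align 4] → 4
+4 pad (align 8)
@8: n_entries [8B, align 8] → 16
@16: blocks [8B, align 8] → 24
@24: inode [4B, align 4] → 28
@28: attrs [1B, align 1] → 29
+1 pad (align 2)
@30: offset [2B, align 2] → 32
@32: size [4B, align 4] → 36
@36: version [36B, align 4] → 72
size 72, align 8
— Info2 —
@0: inode [4B, align 4] → 4
@4: attrs [1B, align 1] → 5
+3 pad (align 4)
@8: signature [4B, align 4] → 12
+4 pad (align 8)
@16: blocks [8B, align 8] → 24
@24: size [4B, align 4] → 28
@28: offset [2B, align 2] → 30
+2 pad (align 4)
@32: version [36B, align 4] → 68
+4 pad (align 8)
@72: n_entries [8B, align 8] → 80
size 80, align 8
72 − 80 = -8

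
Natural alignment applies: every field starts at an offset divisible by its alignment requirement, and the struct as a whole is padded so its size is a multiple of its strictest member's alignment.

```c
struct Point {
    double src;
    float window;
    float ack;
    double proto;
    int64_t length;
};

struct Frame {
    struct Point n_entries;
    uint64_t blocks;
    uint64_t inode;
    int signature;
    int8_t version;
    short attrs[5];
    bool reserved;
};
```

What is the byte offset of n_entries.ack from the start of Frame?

Point: src at 0 (size 8, align 8) → ends 8; window at 8 (size 4, align 4) → ends 12; ack at 12 (size 4, align 4) → ends 16; proto at 16 (size 8, align 8) → ends 24; length at 24 (size 8, align 8) → ends 32; total 32 bytes, alignment 8
n_entries at 0 (size 32, align 8) → ends 32
within Point: ack at 12
0 + 12 = 12

12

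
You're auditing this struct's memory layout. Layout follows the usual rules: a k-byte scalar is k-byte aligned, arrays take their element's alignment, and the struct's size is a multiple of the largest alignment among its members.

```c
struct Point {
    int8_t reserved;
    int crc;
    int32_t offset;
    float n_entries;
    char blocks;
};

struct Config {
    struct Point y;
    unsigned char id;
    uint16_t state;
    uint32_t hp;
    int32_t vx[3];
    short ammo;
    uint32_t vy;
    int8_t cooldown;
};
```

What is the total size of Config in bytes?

Point: 0..1  reserved  (1B, 1-aligned); 1..4  -- padding (3B); 4..8  crc  (4B, 4-aligned); 8..12  offset  (4B, 4-aligned); 12..16  n_entries  (4B, 4-aligned); 16..17  blocks  (1B, 1-aligned); 17..20  -- tail padding (3B); sizeof = 20, alignof = 4
0..20  y  (20B, 4-aligned)
20..21  id  (1B, 1-aligned)
21..22  -- padding (1B)
22..24  state  (2B, 2-aligned)
24..28  hp  (4B, 4-aligned)
28..40  vx  (12B, 4-aligned)
40..42  ammo  (2B, 2-aligned)
42..44  -- padding (2B)
44..48  vy  (4B, 4-aligned)
48..49  cooldown  (1B, 1-aligned)
49..52  -- tail padding (3B)
sizeof = 52, alignof = 4

52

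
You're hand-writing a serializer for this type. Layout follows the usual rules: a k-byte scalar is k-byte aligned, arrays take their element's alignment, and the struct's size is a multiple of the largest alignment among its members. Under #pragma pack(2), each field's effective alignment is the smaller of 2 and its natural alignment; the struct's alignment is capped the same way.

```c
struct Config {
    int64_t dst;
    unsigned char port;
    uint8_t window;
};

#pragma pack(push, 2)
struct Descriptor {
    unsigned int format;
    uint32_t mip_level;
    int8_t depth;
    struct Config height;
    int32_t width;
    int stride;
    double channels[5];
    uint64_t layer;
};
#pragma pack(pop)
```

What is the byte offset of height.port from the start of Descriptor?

Config: @0: dst [8B, align 8] → 8; @8: port [1B, align 1] → 9; @9: window [1B, align 1] → 10; +6 tail pad (align 8); size 16, align 8
@0: format [4B, align 2] → 4
@4: mip_level [4B, align 2] → 8
@8: depth [1B, align 1] → 9
+1 pad (align 2)
@10: height [16B, align 2] → 26
within Config: port at 8
10 + 8 = 18

18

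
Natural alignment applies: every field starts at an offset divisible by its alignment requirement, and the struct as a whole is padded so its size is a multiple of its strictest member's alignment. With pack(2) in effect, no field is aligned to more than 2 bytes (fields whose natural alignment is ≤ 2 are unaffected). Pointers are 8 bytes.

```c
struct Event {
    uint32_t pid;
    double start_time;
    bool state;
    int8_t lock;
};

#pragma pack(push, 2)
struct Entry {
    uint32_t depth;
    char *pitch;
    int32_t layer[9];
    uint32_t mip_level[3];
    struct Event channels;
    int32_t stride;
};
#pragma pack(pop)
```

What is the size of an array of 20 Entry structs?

1760

Event: 0..4  pid  (4B, 4-aligned); 4..8  -- padding (4B); 8..16  start_time  (8B, 8-aligned); 16..17  state  (1B, 1-aligned); 17..18  lock  (1B, 1-aligned); 18..24  -- tail padding (6B); sizeof = 24, alignof = 8
0..4  depth  (4B, 2-aligned)
4..12  pitch  (8B, 2-aligned)
12..48  layer  (36B, 2-aligned)
48..60  mip_level  (12B, 2-aligned)
60..84  channels  (24B, 2-aligned)
84..88  stride  (4B, 2-aligned)
sizeof = 88, alignof = 2
array of 20: 20 × 88 = 1760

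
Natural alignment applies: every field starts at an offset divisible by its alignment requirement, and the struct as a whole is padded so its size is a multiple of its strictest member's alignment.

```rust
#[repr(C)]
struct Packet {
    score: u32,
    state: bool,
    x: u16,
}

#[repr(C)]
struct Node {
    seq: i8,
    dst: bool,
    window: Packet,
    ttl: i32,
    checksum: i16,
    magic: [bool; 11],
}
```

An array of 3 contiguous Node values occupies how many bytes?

96

Packet: @0: score [4B, align 4] → 4; @4: state [1B, align 1] → 5; +1 pad (align 2); @6: x [2B, align 2] → 8; size 8, align 4
@0: seq [1B, align 1] → 1
@1: dst [1B, align 1] → 2
+2 pad (align 4)
@4: window [8B, align 4] → 12
@12: ttl [4B, align 4] → 16
@16: checksum [2B, align 2] → 18
@18: magic [11B, align 1] → 29
+3 tail pad (align 4)
size 32, align 4
array of 3: 3 × 32 = 96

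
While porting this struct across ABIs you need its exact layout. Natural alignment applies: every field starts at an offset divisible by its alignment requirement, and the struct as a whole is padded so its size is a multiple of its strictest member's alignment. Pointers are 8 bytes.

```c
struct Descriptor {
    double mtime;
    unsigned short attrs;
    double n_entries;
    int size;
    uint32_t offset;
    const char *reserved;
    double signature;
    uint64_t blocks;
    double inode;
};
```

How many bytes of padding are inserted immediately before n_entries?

6

0..8  mtime  (8B, 8-aligned)
8..10  attrs  (2B, 2-aligned)
10..16  -- padding (6B)
16..24  n_entries  (8B, 8-aligned)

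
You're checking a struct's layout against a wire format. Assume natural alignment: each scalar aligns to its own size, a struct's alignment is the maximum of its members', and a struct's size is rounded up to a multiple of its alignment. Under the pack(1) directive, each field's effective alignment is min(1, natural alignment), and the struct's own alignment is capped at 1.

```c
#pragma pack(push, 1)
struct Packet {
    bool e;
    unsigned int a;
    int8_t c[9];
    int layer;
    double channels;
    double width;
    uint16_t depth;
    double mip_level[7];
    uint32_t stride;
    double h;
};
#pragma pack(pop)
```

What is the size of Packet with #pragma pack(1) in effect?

@0: e [1B, align 1] → 1
@1: a [4B, align 1] → 5
@5: c [9B, align 1] → 14
@14: layer [4B, align 1] → 18
@18: channels [8B, align 1] → 26
@26: width [8B, align 1] → 34
@34: depth [2B, align 1] → 36
@36: mip_level [56B, align 1] → 92
@92: stride [4B, align 1] → 96
@96: h [8B, align 1] → 104
size 104, align 1

104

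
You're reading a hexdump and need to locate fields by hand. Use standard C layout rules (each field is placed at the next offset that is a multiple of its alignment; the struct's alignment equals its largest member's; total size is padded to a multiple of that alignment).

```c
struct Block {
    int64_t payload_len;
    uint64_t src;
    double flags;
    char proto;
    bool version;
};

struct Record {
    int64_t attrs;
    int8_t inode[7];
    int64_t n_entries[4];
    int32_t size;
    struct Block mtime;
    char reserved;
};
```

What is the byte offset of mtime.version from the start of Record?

Block: @0: payload_len [8B, align 8] → 8; @8: src [8B, align 8] → 16; @16: flags [8B, align 8] → 24; @24: proto [1B, align 1] → 25; @25: version [1B, align 1] → 26; +6 tail pad (align 8); size 32, align 8
@0: attrs [8B, align 8] → 8
@8: inode [7B, align 1] → 15
+1 pad (align 8)
@16: n_entries [32B, align 8] → 48
@48: size [4B, align 4] → 52
+4 pad (align 8)
@56: mtime [32B, align 8] → 88
within Block: version at 25
56 + 25 = 81

81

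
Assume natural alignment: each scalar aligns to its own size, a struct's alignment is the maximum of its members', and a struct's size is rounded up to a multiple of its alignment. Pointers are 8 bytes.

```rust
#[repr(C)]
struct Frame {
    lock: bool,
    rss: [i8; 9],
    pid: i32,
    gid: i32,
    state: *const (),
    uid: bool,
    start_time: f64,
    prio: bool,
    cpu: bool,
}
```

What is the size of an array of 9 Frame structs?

504

lock at 0 (size 1, align 1) → ends 1
rss at 1 (size 9, align 1) → ends 10
pad 2 to align 4 for pid
pid at 12 (size 4, align 4) → ends 16
gid at 16 (size 4, align 4) → ends 20
pad 4 to align 8 for state
state at 24 (size 8, align 8) → ends 32
uid at 32 (size 1, align 1) → ends 33
pad 7 to align 8 for start_time
start_time at 40 (size 8, align 8) → ends 48
prio at 48 (size 1, align 1) → ends 49
cpu at 49 (size 1, align 1) → ends 50
tail pad 6 to reach multiple of 8
total 56 bytes, alignment 8
array of 9: 9 × 56 = 504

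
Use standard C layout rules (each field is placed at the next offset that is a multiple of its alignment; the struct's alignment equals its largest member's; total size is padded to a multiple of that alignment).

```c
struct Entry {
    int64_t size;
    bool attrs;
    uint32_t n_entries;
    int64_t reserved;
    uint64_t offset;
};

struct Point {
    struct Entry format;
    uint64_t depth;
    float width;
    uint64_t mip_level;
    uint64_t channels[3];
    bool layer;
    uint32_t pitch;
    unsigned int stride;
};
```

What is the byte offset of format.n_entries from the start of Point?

Entry: @0: size [8B, align 8] → 8; @8: attrs [1B, align 1] → 9; +3 pad (align 4); @12: n_entries [4B, align 4] → 16; @16: reserved [8B, align 8] → 24; @24: offset [8B, align 8] → 32; size 32, align 8
@0: format [32B, align 8] → 32
within Entry: n_entries at 12
0 + 12 = 12

12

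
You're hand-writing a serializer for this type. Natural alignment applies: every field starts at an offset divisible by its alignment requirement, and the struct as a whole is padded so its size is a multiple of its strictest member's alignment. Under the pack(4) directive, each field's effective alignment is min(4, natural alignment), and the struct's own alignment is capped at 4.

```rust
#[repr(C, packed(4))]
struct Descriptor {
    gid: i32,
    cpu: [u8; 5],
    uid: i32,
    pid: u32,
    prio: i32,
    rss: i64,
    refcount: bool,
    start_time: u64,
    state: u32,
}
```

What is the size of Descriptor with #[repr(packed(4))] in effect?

48

@0: gid [4B, align 4] → 4
@4: cpu [5B, align 1] → 9
+3 pad (align 4)
@12: uid [4B, align 4] → 16
@16: pid [4B, align 4] → 20
@20: prio [4B, align 4] → 24
@24: rss [8B, align 4] → 32
@32: refcount [1B, align 1] → 33
+3 pad (align 4)
@36: start_time [8B, align 4] → 44
@44: state [4B, align 4] → 48
size 48, align 4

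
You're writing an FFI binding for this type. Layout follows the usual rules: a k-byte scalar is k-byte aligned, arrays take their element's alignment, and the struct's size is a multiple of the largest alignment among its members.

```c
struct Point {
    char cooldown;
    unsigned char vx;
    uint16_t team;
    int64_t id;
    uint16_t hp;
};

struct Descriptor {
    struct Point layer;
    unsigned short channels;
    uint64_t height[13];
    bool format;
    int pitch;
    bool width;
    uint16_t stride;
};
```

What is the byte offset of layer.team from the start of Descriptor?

Point: @0: cooldown [1B, align 1] → 1; @1: vx [1B, align 1] → 2; @2: team [2B, align 2] → 4; +4 pad (align 8); @8: id [8B, align 8] → 16; @16: hp [2B, align 2] → 18; +6 tail pad (align 8); size 24, align 8
@0: layer [24B, align 8] → 24
within Point: team at 2
0 + 2 = 2

2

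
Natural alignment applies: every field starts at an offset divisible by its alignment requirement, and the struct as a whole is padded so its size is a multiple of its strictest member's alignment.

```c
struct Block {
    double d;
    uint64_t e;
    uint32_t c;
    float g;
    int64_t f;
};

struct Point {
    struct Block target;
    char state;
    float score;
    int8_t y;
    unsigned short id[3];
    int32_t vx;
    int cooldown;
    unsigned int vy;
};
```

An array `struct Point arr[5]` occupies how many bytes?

320

Block: @0: d [8B, align 8] → 8; @8: e [8B, align 8] → 16; @16: c [4B, align 4] → 20; @20: g [4B, align 4] → 24; @24: f [8B, align 8] → 32; size 32, align 8
@0: target [32B, align 8] → 32
@32: state [1B, align 1] → 33
+3 pad (align 4)
@36: score [4B, align 4] → 40
@40: y [1B, align 1] → 41
+1 pad (align 2)
@42: id [6B, align 2] → 48
@48: vx [4B, align 4] → 52
@52: cooldown [4B, align 4] → 56
@56: vy [4B, align 4] → 60
+4 tail pad (align 8)
size 64, align 8
array of 5: 5 × 64 = 320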